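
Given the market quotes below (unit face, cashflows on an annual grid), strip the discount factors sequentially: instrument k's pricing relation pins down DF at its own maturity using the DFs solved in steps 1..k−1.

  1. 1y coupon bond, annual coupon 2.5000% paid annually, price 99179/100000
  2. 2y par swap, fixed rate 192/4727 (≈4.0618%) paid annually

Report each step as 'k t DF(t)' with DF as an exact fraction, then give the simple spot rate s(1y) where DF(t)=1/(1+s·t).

1 1 2419/2500
2 2 577/625
s(1y) = (1/(2419/2500) − 1)/(1) = 81/2419 ≈ 3.3485%

step 1 [1y] bond c/1=1/40: DF=(99179/100000 − 1/40·(0))/(1+1/40) = 2419/2500 ≈ 0.967600
step 2 [2y] swap r/1=192/4727: DF=(1 − 192/4727·(0.967600))/(1+192/4727) = 577/625 ≈ 0.923200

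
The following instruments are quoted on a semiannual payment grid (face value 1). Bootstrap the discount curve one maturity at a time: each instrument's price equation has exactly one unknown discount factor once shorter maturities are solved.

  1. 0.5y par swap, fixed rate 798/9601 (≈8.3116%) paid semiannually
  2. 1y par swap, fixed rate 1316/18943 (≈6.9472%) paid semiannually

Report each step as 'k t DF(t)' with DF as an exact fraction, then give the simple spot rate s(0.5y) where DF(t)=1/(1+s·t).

1 1/2 9601/10000
2 1 4671/5000
s(0.5y) = (1/(9601/10000) − 1)/(1/2) = 798/9601 ≈ 8.3116%

step 1 [0.5y] swap r/2=399/9601: DF=(1 − 399/9601·(0))/(1+399/9601) = 9601/10000 ≈ 0.960100
step 2 [1y] swap r/2=658/18943: DF=(1 − 658/18943·(0.960100))/(1+658/18943) = 4671/5000 ≈ 0.934200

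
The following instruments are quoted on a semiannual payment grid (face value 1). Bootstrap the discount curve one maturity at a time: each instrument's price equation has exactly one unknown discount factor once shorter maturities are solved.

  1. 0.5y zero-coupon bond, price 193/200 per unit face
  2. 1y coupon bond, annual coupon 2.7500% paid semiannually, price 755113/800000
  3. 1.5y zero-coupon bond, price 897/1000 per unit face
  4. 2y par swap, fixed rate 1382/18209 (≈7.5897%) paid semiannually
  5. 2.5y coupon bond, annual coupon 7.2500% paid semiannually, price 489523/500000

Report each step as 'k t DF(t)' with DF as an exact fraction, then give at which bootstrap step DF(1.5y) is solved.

1 1/2 193/200
2 1 459/500
3 3/2 897/1000
4 2 4309/5000
5 5/2 4087/5000
DF(1.5y) is solved at step 3

step 1 [0.5y] zero: DF = P = 193/200 ≈ 0.965000
step 2 [1y] bond c/2=11/800: DF=(755113/800000 − 11/800·(0.965000))/(1+11/800) = 459/500 ≈ 0.918000
step 3 [1.5y] zero: DF = P = 897/1000 ≈ 0.897000
step 4 [2y] swap r/2=691/18209: DF=(1 − 691/18209·(0.965000+0.918000+0.897000))/(1+691/18209) = 4309/5000 ≈ 0.861800
step 5 [2.5y] bond c/2=29/800: DF=(489523/500000 − 29/800·(0.965000+0.918000+0.897000+0.861800))/(1+29/800) = 4087/5000 ≈ 0.817400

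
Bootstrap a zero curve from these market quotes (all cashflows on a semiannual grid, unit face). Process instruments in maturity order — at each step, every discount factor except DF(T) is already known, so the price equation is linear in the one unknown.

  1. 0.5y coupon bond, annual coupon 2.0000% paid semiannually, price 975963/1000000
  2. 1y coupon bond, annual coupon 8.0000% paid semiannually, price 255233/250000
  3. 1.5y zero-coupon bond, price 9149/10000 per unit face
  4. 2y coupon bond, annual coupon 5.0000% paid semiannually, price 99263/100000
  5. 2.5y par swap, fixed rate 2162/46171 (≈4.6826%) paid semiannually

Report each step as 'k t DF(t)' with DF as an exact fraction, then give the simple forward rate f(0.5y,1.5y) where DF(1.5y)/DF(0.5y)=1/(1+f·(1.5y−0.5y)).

step 1 [0.5y] bond c/2=1/100: DF=(975963/1000000 − 1/100·(0))/(1+1/100) = 9663/10000 ≈ 0.966300
step 2 [1y] bond c/2=1/25: DF=(255233/250000 − 1/25·(0.966300))/(1+1/25) = 1889/2000 ≈ 0.944500
step 3 [1.5y] zero: DF = P = 9149/10000 ≈ 0.914900
step 4 [2y] bond c/2=1/40: DF=(99263/100000 − 1/40·(0.966300+0.944500+0.914900))/(1+1/40) = 1799/2000 ≈ 0.899500
step 5 [2.5y] swap r/2=1081/46171: DF=(1 − 1081/46171·(0.966300+0.944500+0.914900+0.899500))/(1+1081/46171) = 8919/10000 ≈ 0.891900

1 1/2 9663/10000
2 1 1889/2000
3 3/2 9149/10000
4 2 1799/2000
5 5/2 8919/10000
f(0.5y,1.5y) = ((9663/10000)/(9149/10000) − 1)/(1) = 514/9149 ≈ 5.6181%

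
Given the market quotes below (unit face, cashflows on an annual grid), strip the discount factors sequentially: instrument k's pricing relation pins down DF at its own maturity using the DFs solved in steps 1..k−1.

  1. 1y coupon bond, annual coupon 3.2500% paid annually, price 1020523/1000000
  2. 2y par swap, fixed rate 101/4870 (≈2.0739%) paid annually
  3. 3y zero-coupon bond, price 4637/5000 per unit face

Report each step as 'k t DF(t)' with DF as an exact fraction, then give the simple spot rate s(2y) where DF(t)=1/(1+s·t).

1 1 2471/2500
2 2 2399/2500
3 3 4637/5000
s(2y) = (1/(2399/2500) − 1)/(2) = 101/4798 ≈ 2.1050%

step 1 [1y] bond c/1=13/400: DF=(1020523/1000000 − 13/400·(0))/(1+13/400) = 2471/2500 ≈ 0.988400
step 2 [2y] swap r/1=101/4870: DF=(1 − 101/4870·(0.988400))/(1+101/4870) = 2399/2500 ≈ 0.959600
step 3 [3y] zero: DF = P = 4637/5000 ≈ 0.927400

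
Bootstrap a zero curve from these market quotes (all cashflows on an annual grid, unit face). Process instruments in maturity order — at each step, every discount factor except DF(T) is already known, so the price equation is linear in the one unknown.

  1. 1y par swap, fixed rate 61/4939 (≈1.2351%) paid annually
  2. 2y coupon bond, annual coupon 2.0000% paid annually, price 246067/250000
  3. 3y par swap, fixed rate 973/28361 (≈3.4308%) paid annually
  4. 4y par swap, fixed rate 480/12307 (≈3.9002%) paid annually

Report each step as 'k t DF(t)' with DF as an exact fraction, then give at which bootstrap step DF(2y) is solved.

step 1 [1y] swap r/1=61/4939: DF=(1 − 61/4939·(0))/(1+61/4939) = 4939/5000 ≈ 0.987800
step 2 [2y] bond c/1=1/50: DF=(246067/250000 − 1/50·(0.987800))/(1+1/50) = 591/625 ≈ 0.945600
step 3 [3y] swap r/1=973/28361: DF=(1 − 973/28361·(0.987800+0.945600))/(1+973/28361) = 9027/10000 ≈ 0.902700
step 4 [4y] swap r/1=480/12307: DF=(1 − 480/12307·(0.987800+0.945600+0.902700))/(1+480/12307) = 107/125 ≈ 0.856000

1 1 4939/5000
2 2 591/625
3 3 9027/10000
4 4 107/125
DF(2y) is solved at step 2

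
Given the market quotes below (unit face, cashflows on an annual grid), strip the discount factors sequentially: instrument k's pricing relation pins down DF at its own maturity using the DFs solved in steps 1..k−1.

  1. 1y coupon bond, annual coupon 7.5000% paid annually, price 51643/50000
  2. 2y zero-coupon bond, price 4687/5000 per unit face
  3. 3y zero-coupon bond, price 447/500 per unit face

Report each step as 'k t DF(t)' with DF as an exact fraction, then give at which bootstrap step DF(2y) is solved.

step 1 [1y] bond c/1=3/40: DF=(51643/50000 − 3/40·(0))/(1+3/40) = 1201/1250 ≈ 0.960800
step 2 [2y] zero: DF = P = 4687/5000 ≈ 0.937400
step 3 [3y] zero: DF = P = 447/500 ≈ 0.894000

1 1 1201/1250
2 2 4687/5000
3 3 447/500
DF(2y) is solved at step 2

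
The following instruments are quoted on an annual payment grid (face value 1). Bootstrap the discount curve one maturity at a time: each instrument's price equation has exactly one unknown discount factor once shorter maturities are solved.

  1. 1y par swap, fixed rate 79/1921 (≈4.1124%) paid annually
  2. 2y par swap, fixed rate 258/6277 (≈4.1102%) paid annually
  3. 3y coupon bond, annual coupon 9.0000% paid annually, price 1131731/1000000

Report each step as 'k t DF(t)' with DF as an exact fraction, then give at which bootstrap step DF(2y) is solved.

1 1 1921/2000
2 2 4613/5000
3 3 2207/2500
DF(2y) is solved at step 2

step 1 [1y] swap r/1=79/1921: DF=(1 − 79/1921·(0))/(1+79/1921) = 1921/2000 ≈ 0.960500
step 2 [2y] swap r/1=258/6277: DF=(1 − 258/6277·(0.960500))/(1+258/6277) = 4613/5000 ≈ 0.922600
step 3 [3y] bond c/1=9/100: DF=(1131731/1000000 − 9/100·(0.960500+0.922600))/(1+9/100) = 2207/2500 ≈ 0.882800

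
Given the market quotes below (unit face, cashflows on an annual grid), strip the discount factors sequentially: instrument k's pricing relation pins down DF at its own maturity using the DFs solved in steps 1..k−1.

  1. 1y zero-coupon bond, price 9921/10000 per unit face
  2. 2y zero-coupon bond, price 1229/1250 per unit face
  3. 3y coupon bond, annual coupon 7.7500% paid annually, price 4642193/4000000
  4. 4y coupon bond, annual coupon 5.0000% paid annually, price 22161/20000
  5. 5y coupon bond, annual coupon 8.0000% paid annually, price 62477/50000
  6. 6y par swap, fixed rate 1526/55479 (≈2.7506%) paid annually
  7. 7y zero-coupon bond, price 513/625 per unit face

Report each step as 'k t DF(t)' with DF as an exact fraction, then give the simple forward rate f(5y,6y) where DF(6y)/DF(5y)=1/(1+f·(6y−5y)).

1 1 9921/10000
2 2 1229/1250
3 3 187/200
4 4 9167/10000
5 5 1747/2000
6 6 4237/5000
7 7 513/625
f(5y,6y) = ((1747/2000)/(4237/5000) − 1)/(1) = 261/8474 ≈ 3.0800%

step 1 [1y] zero: DF = P = 9921/10000 ≈ 0.992100
step 2 [2y] zero: DF = P = 1229/1250 ≈ 0.983200
step 3 [3y] bond c/1=31/400: DF=(4642193/4000000 − 31/400·(0.992100+0.983200))/(1+31/400) = 187/200 ≈ 0.935000
step 4 [4y] bond c/1=1/20: DF=(22161/20000 − 1/20·(0.992100+0.983200+0.935000))/(1+1/20) = 9167/10000 ≈ 0.916700
step 5 [5y] bond c/1=2/25: DF=(62477/50000 − 2/25·(0.992100+0.983200+0.935000+0.916700))/(1+2/25) = 1747/2000 ≈ 0.873500
step 6 [6y] swap r/1=1526/55479: DF=(1 − 1526/55479·(0.992100+0.983200+0.935000+0.916700+0.873500))/(1+1526/55479) = 4237/5000 ≈ 0.847400
step 7 [7y] zero: DF = P = 513/625 ≈ 0.820800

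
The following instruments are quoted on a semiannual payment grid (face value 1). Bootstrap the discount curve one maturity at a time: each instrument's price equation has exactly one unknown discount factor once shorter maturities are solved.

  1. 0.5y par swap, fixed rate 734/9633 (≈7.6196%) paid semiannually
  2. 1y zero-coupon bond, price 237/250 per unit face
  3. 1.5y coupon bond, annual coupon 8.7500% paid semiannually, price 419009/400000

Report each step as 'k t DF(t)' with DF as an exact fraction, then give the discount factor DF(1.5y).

1 1/2 9633/10000
2 1 237/250
3 3/2 1847/2000
DF(1.5y) = 1847/2000 ≈ 0.923500

step 1 [0.5y] swap r/2=367/9633: DF=(1 − 367/9633·(0))/(1+367/9633) = 9633/10000 ≈ 0.963300
step 2 [1y] zero: DF = P = 237/250 ≈ 0.948000
step 3 [1.5y] bond c/2=7/160: DF=(419009/400000 − 7/160·(0.963300+0.948000))/(1+7/160) = 1847/2000 ≈ 0.923500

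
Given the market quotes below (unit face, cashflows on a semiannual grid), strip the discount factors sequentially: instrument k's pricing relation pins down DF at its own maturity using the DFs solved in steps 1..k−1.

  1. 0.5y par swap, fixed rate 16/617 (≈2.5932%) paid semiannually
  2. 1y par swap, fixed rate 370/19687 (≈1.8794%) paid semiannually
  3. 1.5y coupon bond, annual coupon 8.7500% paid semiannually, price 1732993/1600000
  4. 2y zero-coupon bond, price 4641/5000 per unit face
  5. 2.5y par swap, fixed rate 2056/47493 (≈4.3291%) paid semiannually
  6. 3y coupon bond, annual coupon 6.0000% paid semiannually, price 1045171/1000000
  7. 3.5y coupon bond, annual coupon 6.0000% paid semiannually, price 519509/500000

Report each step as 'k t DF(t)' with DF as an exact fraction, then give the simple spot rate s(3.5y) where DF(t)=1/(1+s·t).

1 1/2 617/625
2 1 1963/2000
3 3/2 597/625
4 2 4641/5000
5 5/2 2243/2500
6 3 2191/2500
7 7/2 8449/10000
s(3.5y) = (1/(8449/10000) − 1)/(7/2) = 3102/59143 ≈ 5.2449%

step 1 [0.5y] swap r/2=8/617: DF=(1 − 8/617·(0))/(1+8/617) = 617/625 ≈ 0.987200
step 2 [1y] swap r/2=185/19687: DF=(1 − 185/19687·(0.987200))/(1+185/19687) = 1963/2000 ≈ 0.981500
step 3 [1.5y] bond c/2=7/160: DF=(1732993/1600000 − 7/160·(0.987200+0.981500))/(1+7/160) = 597/625 ≈ 0.955200
step 4 [2y] zero: DF = P = 4641/5000 ≈ 0.928200
step 5 [2.5y] swap r/2=1028/47493: DF=(1 − 1028/47493·(0.987200+0.981500+0.955200+0.928200))/(1+1028/47493) = 2243/2500 ≈ 0.897200
step 6 [3y] bond c/2=3/100: DF=(1045171/1000000 − 3/100·(0.987200+0.981500+0.955200+0.928200+0.897200))/(1+3/100) = 2191/2500 ≈ 0.876400
step 7 [3.5y] bond c/2=3/100: DF=(519509/500000 − 3/100·(0.987200+0.981500+0.955200+0.928200+0.897200+0.876400))/(1+3/100) = 8449/10000 ≈ 0.844900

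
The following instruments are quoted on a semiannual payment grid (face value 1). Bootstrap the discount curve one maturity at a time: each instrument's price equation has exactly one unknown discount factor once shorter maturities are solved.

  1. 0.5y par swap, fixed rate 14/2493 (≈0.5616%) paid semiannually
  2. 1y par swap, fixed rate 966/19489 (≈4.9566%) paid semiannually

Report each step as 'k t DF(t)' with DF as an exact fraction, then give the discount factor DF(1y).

step 1 [0.5y] swap r/2=7/2493: DF=(1 − 7/2493·(0))/(1+7/2493) = 2493/2500 ≈ 0.997200
step 2 [1y] swap r/2=483/19489: DF=(1 − 483/19489·(0.997200))/(1+483/19489) = 9517/10000 ≈ 0.951700

1 1/2 2493/2500
2 1 9517/10000
DF(1y) = 9517/10000 ≈ 0.951700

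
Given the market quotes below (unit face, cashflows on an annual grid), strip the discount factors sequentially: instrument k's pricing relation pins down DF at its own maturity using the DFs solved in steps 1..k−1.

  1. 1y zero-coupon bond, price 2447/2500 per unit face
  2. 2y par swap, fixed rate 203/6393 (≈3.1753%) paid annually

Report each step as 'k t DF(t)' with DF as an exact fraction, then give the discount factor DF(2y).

step 1 [1y] zero: DF = P = 2447/2500 ≈ 0.978800
step 2 [2y] swap r/1=203/6393: DF=(1 − 203/6393·(0.978800))/(1+203/6393) = 9391/10000 ≈ 0.939100

1 1 2447/2500
2 2 9391/10000
DF(2y) = 9391/10000 ≈ 0.939100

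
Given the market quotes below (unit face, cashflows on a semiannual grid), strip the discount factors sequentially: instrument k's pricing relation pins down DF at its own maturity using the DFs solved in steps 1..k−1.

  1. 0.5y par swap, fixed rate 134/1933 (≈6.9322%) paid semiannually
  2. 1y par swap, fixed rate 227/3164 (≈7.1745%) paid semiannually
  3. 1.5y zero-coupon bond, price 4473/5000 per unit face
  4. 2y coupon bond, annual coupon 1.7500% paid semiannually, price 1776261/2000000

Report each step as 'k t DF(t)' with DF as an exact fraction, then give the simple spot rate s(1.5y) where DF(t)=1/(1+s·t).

step 1 [0.5y] swap r/2=67/1933: DF=(1 − 67/1933·(0))/(1+67/1933) = 1933/2000 ≈ 0.966500
step 2 [1y] swap r/2=227/6328: DF=(1 − 227/6328·(0.966500))/(1+227/6328) = 9319/10000 ≈ 0.931900
step 3 [1.5y] zero: DF = P = 4473/5000 ≈ 0.894600
step 4 [2y] bond c/2=7/800: DF=(1776261/2000000 − 7/800·(0.966500+0.931900+0.894600))/(1+7/800) = 4281/5000 ≈ 0.856200

1 1/2 1933/2000
2 1 9319/10000
3 3/2 4473/5000
4 2 4281/5000
s(1.5y) = (1/(4473/5000) − 1)/(3/2) = 1054/13419 ≈ 7.8545%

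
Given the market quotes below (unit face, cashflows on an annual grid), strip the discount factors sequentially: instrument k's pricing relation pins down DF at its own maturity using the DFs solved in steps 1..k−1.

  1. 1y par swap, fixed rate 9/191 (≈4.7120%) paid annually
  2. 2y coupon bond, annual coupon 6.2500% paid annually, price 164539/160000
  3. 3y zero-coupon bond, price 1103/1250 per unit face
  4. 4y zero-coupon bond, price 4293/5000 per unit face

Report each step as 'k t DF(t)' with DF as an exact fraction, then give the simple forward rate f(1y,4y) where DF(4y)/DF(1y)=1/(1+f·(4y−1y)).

1 1 191/200
2 2 9117/10000
3 3 1103/1250
4 4 4293/5000
f(1y,4y) = ((191/200)/(4293/5000) − 1)/(3) = 482/12879 ≈ 3.7425%

step 1 [1y] swap r/1=9/191: DF=(1 − 9/191·(0))/(1+9/191) = 191/200 ≈ 0.955000
step 2 [2y] bond c/1=1/16: DF=(164539/160000 − 1/16·(0.955000))/(1+1/16) = 9117/10000 ≈ 0.911700
step 3 [3y] zero: DF = P = 1103/1250 ≈ 0.882400
step 4 [4y] zero: DF = P = 4293/5000 ≈ 0.858600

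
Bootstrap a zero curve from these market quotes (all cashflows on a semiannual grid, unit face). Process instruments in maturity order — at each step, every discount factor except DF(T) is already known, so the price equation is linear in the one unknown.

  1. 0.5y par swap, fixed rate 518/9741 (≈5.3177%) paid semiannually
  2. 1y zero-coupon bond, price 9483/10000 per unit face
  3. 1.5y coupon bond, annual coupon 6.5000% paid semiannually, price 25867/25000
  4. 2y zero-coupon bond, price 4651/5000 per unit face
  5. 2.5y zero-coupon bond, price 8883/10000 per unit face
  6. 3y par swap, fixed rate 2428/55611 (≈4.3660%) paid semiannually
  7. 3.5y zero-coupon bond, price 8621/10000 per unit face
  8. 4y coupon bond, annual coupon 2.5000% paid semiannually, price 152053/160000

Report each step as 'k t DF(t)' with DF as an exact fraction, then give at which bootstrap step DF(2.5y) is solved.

1 1/2 9741/10000
2 1 9483/10000
3 3/2 1177/1250
4 2 4651/5000
5 5/2 8883/10000
6 3 4393/5000
7 7/2 8621/10000
8 4 8593/10000
DF(2.5y) is solved at step 5

step 1 [0.5y] swap r/2=259/9741: DF=(1 − 259/9741·(0))/(1+259/9741) = 9741/10000 ≈ 0.974100
step 2 [1y] zero: DF = P = 9483/10000 ≈ 0.948300
step 3 [1.5y] bond c/2=13/400: DF=(25867/25000 − 13/400·(0.974100+0.948300))/(1+13/400) = 1177/1250 ≈ 0.941600
step 4 [2y] zero: DF = P = 4651/5000 ≈ 0.930200
step 5 [2.5y] zero: DF = P = 8883/10000 ≈ 0.888300
step 6 [3y] swap r/2=1214/55611: DF=(1 − 1214/55611·(0.974100+0.948300+0.941600+0.930200+0.888300))/(1+1214/55611) = 4393/5000 ≈ 0.878600
step 7 [3.5y] zero: DF = P = 8621/10000 ≈ 0.862100
step 8 [4y] bond c/2=1/80: DF=(152053/160000 − 1/80·(0.974100+0.948300+0.941600+0.930200+0.888300+0.878600+0.862100))/(1+1/80) = 8593/10000 ≈ 0.859300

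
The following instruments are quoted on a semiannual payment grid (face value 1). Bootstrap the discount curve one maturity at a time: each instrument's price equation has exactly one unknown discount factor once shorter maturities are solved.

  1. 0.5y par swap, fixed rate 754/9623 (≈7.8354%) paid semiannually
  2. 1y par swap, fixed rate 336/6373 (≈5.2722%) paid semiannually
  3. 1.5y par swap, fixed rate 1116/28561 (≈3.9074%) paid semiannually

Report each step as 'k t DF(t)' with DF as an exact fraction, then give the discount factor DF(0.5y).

step 1 [0.5y] swap r/2=377/9623: DF=(1 − 377/9623·(0))/(1+377/9623) = 9623/10000 ≈ 0.962300
step 2 [1y] swap r/2=168/6373: DF=(1 − 168/6373·(0.962300))/(1+168/6373) = 1187/1250 ≈ 0.949600
step 3 [1.5y] swap r/2=558/28561: DF=(1 − 558/28561·(0.962300+0.949600))/(1+558/28561) = 4721/5000 ≈ 0.944200

1 1/2 9623/10000
2 1 1187/1250
3 3/2 4721/5000
DF(0.5y) = 9623/10000 ≈ 0.962300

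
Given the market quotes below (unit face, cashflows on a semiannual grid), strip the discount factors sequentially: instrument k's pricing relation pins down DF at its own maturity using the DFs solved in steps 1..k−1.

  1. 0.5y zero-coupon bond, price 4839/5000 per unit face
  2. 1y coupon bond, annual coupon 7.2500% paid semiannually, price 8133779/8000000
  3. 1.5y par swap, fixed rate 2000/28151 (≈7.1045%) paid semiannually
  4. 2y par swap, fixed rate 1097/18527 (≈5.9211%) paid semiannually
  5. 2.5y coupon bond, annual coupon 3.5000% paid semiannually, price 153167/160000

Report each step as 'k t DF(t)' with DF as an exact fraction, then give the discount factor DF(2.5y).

step 1 [0.5y] zero: DF = P = 4839/5000 ≈ 0.967800
step 2 [1y] bond c/2=29/800: DF=(8133779/8000000 − 29/800·(0.967800))/(1+29/800) = 9473/10000 ≈ 0.947300
step 3 [1.5y] swap r/2=1000/28151: DF=(1 − 1000/28151·(0.967800+0.947300))/(1+1000/28151) = 9/10 ≈ 0.900000
step 4 [2y] swap r/2=1097/37054: DF=(1 − 1097/37054·(0.967800+0.947300+0.900000))/(1+1097/37054) = 8903/10000 ≈ 0.890300
step 5 [2.5y] bond c/2=7/400: DF=(153167/160000 − 7/400·(0.967800+0.947300+0.900000+0.890300))/(1+7/400) = 8771/10000 ≈ 0.877100

1 1/2 4839/5000
2 1 9473/10000
3 3/2 9/10
4 2 8903/10000
5 5/2 8771/10000
DF(2.5y) = 8771/10000 ≈ 0.877100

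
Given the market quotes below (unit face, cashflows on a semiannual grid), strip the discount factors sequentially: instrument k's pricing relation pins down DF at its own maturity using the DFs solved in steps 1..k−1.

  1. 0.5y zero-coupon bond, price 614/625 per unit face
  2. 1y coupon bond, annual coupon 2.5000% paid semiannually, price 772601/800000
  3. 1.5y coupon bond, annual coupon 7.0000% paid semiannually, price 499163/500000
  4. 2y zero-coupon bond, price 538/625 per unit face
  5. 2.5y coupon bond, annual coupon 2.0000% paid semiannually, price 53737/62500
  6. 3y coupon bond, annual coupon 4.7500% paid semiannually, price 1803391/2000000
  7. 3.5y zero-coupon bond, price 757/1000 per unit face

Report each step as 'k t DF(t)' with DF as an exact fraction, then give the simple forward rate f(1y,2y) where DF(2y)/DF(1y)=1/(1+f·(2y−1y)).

step 1 [0.5y] zero: DF = P = 614/625 ≈ 0.982400
step 2 [1y] bond c/2=1/80: DF=(772601/800000 − 1/80·(0.982400))/(1+1/80) = 9417/10000 ≈ 0.941700
step 3 [1.5y] bond c/2=7/200: DF=(499163/500000 − 7/200·(0.982400+0.941700))/(1+7/200) = 1799/2000 ≈ 0.899500
step 4 [2y] zero: DF = P = 538/625 ≈ 0.860800
step 5 [2.5y] bond c/2=1/100: DF=(53737/62500 − 1/100·(0.982400+0.941700+0.899500+0.860800))/(1+1/100) = 2037/2500 ≈ 0.814800
step 6 [3y] bond c/2=19/800: DF=(1803391/2000000 − 19/800·(0.982400+0.941700+0.899500+0.860800+0.814800))/(1+19/800) = 1941/2500 ≈ 0.776400
step 7 [3.5y] zero: DF = P = 757/1000 ≈ 0.757000

1 1/2 614/625
2 1 9417/10000
3 3/2 1799/2000
4 2 538/625
5 5/2 2037/2500
6 3 1941/2500
7 7/2 757/1000
f(1y,2y) = ((9417/10000)/(538/625) − 1)/(1) = 809/8608 ≈ 9.3982%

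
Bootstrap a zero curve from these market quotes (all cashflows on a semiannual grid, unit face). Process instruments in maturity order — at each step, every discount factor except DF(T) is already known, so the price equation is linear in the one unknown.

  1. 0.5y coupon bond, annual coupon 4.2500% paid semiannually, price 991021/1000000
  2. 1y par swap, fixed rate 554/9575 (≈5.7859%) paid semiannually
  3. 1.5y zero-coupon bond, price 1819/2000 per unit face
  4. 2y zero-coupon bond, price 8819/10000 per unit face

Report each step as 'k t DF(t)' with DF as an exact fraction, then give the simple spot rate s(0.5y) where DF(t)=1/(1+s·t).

1 1/2 1213/1250
2 1 4723/5000
3 3/2 1819/2000
4 2 8819/10000
s(0.5y) = (1/(1213/1250) − 1)/(1/2) = 74/1213 ≈ 6.1006%

step 1 [0.5y] bond c/2=17/800: DF=(991021/1000000 − 17/800·(0))/(1+17/800) = 1213/1250 ≈ 0.970400
step 2 [1y] swap r/2=277/9575: DF=(1 − 277/9575·(0.970400))/(1+277/9575) = 4723/5000 ≈ 0.944600
step 3 [1.5y] zero: DF = P = 1819/2000 ≈ 0.909500
step 4 [2y] zero: DF = P = 8819/10000 ≈ 0.881900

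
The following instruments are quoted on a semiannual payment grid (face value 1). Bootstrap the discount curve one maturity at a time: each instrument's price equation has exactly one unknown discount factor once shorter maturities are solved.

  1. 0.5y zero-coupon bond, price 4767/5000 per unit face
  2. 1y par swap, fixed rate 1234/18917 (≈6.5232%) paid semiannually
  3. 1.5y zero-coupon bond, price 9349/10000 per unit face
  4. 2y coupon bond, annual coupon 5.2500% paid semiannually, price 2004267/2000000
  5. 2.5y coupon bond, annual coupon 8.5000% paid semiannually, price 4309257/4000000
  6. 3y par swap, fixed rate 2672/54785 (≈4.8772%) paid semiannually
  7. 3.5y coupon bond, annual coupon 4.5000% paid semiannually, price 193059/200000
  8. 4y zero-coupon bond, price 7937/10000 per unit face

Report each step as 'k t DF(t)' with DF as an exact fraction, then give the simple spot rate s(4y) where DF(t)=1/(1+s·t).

1 1/2 4767/5000
2 1 9383/10000
3 3/2 9349/10000
4 2 4521/5000
5 5/2 8813/10000
6 3 1083/1250
7 7/2 1647/2000
8 4 7937/10000
s(4y) = (1/(7937/10000) − 1)/(4) = 2063/31748 ≈ 6.4980%

step 1 [0.5y] zero: DF = P = 4767/5000 ≈ 0.953400
step 2 [1y] swap r/2=617/18917: DF=(1 − 617/18917·(0.953400))/(1+617/18917) = 9383/10000 ≈ 0.938300
step 3 [1.5y] zero: DF = P = 9349/10000 ≈ 0.934900
step 4 [2y] bond c/2=21/800: DF=(2004267/2000000 − 21/800·(0.953400+0.938300+0.934900))/(1+21/800) = 4521/5000 ≈ 0.904200
step 5 [2.5y] bond c/2=17/400: DF=(4309257/4000000 − 17/400·(0.953400+0.938300+0.934900+0.904200))/(1+17/400) = 8813/10000 ≈ 0.881300
step 6 [3y] swap r/2=1336/54785: DF=(1 − 1336/54785·(0.953400+0.938300+0.934900+0.904200+0.881300))/(1+1336/54785) = 1083/1250 ≈ 0.866400
step 7 [3.5y] bond c/2=9/400: DF=(193059/200000 − 9/400·(0.953400+0.938300+0.934900+0.904200+0.881300+0.866400))/(1+9/400) = 1647/2000 ≈ 0.823500
step 8 [4y] zero: DF = P = 7937/10000 ≈ 0.793700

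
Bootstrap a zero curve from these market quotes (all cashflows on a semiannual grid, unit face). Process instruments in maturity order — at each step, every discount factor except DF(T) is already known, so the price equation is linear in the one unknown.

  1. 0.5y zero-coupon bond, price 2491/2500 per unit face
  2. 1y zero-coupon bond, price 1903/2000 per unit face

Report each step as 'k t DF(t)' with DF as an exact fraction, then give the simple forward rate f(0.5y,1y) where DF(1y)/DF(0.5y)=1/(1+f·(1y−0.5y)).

step 1 [0.5y] zero: DF = P = 2491/2500 ≈ 0.996400
step 2 [1y] zero: DF = P = 1903/2000 ≈ 0.951500

1 1/2 2491/2500
2 1 1903/2000
f(0.5y,1y) = ((2491/2500)/(1903/2000) − 1)/(1/2) = 898/9515 ≈ 9.4377%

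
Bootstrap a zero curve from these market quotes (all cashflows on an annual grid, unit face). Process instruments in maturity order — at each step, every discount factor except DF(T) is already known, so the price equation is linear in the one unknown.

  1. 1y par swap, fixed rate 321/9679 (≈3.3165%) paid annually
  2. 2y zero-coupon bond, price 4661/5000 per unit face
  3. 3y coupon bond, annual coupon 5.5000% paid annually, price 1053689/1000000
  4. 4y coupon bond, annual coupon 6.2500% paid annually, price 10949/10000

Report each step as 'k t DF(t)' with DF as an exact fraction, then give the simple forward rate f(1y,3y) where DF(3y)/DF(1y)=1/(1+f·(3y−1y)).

step 1 [1y] swap r/1=321/9679: DF=(1 − 321/9679·(0))/(1+321/9679) = 9679/10000 ≈ 0.967900
step 2 [2y] zero: DF = P = 4661/5000 ≈ 0.932200
step 3 [3y] bond c/1=11/200: DF=(1053689/1000000 − 11/200·(0.967900+0.932200))/(1+11/200) = 8997/10000 ≈ 0.899700
step 4 [4y] bond c/1=1/16: DF=(10949/10000 − 1/16·(0.967900+0.932200+0.899700))/(1+1/16) = 4329/5000 ≈ 0.865800

1 1 9679/10000
2 2 4661/5000
3 3 8997/10000
4 4 4329/5000
f(1y,3y) = ((9679/10000)/(8997/10000) − 1)/(2) = 341/8997 ≈ 3.7902%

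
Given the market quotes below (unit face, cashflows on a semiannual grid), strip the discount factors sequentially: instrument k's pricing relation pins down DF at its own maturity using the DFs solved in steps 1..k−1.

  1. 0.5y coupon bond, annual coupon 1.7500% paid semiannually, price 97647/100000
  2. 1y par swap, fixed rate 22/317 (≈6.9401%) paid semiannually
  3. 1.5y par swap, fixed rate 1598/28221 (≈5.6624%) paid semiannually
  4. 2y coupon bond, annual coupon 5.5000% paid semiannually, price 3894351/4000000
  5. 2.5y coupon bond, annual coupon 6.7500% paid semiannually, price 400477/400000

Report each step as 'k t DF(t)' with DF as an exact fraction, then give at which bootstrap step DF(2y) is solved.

step 1 [0.5y] bond c/2=7/800: DF=(97647/100000 − 7/800·(0))/(1+7/800) = 121/125 ≈ 0.968000
step 2 [1y] swap r/2=11/317: DF=(1 − 11/317·(0.968000))/(1+11/317) = 467/500 ≈ 0.934000
step 3 [1.5y] swap r/2=799/28221: DF=(1 − 799/28221·(0.968000+0.934000))/(1+799/28221) = 9201/10000 ≈ 0.920100
step 4 [2y] bond c/2=11/400: DF=(3894351/4000000 − 11/400·(0.968000+0.934000+0.920100))/(1+11/400) = 109/125 ≈ 0.872000
step 5 [2.5y] bond c/2=27/800: DF=(400477/400000 − 27/800·(0.968000+0.934000+0.920100+0.872000))/(1+27/800) = 8479/10000 ≈ 0.847900

1 1/2 121/125
2 1 467/500
3 3/2 9201/10000
4 2 109/125
5 5/2 8479/10000
DF(2y) is solved at step 4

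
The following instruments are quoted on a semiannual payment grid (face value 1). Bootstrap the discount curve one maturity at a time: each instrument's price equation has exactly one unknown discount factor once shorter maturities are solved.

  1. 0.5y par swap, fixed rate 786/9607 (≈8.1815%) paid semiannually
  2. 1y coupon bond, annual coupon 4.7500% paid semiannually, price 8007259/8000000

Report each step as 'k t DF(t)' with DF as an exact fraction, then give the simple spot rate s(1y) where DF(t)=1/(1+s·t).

1 1/2 9607/10000
2 1 4777/5000
s(1y) = (1/(4777/5000) − 1)/(1) = 223/4777 ≈ 4.6682%

step 1 [0.5y] swap r/2=393/9607: DF=(1 − 393/9607·(0))/(1+393/9607) = 9607/10000 ≈ 0.960700
step 2 [1y] bond c/2=19/800: DF=(8007259/8000000 − 19/800·(0.960700))/(1+19/800) = 4777/5000 ≈ 0.955400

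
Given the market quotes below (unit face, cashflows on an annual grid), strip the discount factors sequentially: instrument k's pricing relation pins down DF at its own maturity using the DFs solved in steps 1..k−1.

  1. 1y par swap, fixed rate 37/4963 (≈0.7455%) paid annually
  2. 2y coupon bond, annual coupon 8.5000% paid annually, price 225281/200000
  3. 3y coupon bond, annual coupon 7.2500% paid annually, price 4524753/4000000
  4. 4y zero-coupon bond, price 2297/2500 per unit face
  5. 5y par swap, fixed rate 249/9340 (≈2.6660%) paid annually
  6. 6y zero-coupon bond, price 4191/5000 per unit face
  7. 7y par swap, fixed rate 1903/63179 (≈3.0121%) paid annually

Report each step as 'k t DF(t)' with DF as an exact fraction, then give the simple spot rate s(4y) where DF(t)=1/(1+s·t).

step 1 [1y] swap r/1=37/4963: DF=(1 − 37/4963·(0))/(1+37/4963) = 4963/5000 ≈ 0.992600
step 2 [2y] bond c/1=17/200: DF=(225281/200000 − 17/200·(0.992600))/(1+17/200) = 2401/2500 ≈ 0.960400
step 3 [3y] bond c/1=29/400: DF=(4524753/4000000 − 29/400·(0.992600+0.960400))/(1+29/400) = 9227/10000 ≈ 0.922700
step 4 [4y] zero: DF = P = 2297/2500 ≈ 0.918800
step 5 [5y] swap r/1=249/9340: DF=(1 − 249/9340·(0.992600+0.960400+0.922700+0.918800))/(1+249/9340) = 1751/2000 ≈ 0.875500
step 6 [6y] zero: DF = P = 4191/5000 ≈ 0.838200
step 7 [7y] swap r/1=1903/63179: DF=(1 − 1903/63179·(0.992600+0.960400+0.922700+0.918800+0.875500+0.838200))/(1+1903/63179) = 8097/10000 ≈ 0.809700

1 1 4963/5000
2 2 2401/2500
3 3 9227/10000
4 4 2297/2500
5 5 1751/2000
6 6 4191/5000
7 7 8097/10000
s(4y) = (1/(2297/2500) − 1)/(4) = 203/9188 ≈ 2.2094%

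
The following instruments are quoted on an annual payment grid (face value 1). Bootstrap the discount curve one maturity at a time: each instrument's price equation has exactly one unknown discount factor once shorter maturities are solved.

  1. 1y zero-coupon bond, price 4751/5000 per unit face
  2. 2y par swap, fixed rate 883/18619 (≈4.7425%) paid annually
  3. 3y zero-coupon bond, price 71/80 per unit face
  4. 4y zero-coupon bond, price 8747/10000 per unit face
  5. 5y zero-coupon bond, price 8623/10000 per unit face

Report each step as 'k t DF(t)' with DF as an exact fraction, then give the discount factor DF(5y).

1 1 4751/5000
2 2 9117/10000
3 3 71/80
4 4 8747/10000
5 5 8623/10000
DF(5y) = 8623/10000 ≈ 0.862300

step 1 [1y] zero: DF = P = 4751/5000 ≈ 0.950200
step 2 [2y] swap r/1=883/18619: DF=(1 − 883/18619·(0.950200))/(1+883/18619) = 9117/10000 ≈ 0.911700
step 3 [3y] zero: DF = P = 71/80 ≈ 0.887500
step 4 [4y] zero: DF = P = 8747/10000 ≈ 0.874700
step 5 [5y] zero: DF = P = 8623/10000 ≈ 0.862300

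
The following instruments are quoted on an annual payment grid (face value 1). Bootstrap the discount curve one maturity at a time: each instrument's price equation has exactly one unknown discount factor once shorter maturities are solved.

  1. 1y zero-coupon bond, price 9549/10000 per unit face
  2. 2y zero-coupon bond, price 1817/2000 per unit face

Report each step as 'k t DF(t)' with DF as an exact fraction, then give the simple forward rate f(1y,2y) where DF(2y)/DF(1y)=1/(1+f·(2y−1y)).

1 1 9549/10000
2 2 1817/2000
f(1y,2y) = ((9549/10000)/(1817/2000) − 1)/(1) = 464/9085 ≈ 5.1073%

step 1 [1y] zero: DF = P = 9549/10000 ≈ 0.954900
step 2 [2y] zero: DF = P = 1817/2000 ≈ 0.908500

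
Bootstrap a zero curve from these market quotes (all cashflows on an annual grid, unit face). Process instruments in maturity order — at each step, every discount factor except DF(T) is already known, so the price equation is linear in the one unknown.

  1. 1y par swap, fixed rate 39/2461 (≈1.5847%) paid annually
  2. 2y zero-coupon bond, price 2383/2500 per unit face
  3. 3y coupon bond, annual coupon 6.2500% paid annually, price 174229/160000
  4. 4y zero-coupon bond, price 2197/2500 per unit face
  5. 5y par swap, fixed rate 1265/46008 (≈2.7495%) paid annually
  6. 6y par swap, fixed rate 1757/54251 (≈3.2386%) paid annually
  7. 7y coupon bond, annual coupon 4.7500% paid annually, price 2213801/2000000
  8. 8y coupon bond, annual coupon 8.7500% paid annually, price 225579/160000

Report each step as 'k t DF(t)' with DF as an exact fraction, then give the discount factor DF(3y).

1 1 2461/2500
2 2 2383/2500
3 3 9109/10000
4 4 2197/2500
5 5 1747/2000
6 6 8243/10000
7 7 8107/10000
8 8 7947/10000
DF(3y) = 9109/10000 ≈ 0.910900

step 1 [1y] swap r/1=39/2461: DF=(1 − 39/2461·(0))/(1+39/2461) = 2461/2500 ≈ 0.984400
step 2 [2y] zero: DF = P = 2383/2500 ≈ 0.953200
step 3 [3y] bond c/1=1/16: DF=(174229/160000 − 1/16·(0.984400+0.953200))/(1+1/16) = 9109/10000 ≈ 0.910900
step 4 [4y] zero: DF = P = 2197/2500 ≈ 0.878800
step 5 [5y] swap r/1=1265/46008: DF=(1 − 1265/46008·(0.984400+0.953200+0.910900+0.878800))/(1+1265/46008) = 1747/2000 ≈ 0.873500
step 6 [6y] swap r/1=1757/54251: DF=(1 − 1757/54251·(0.984400+0.953200+0.910900+0.878800+0.873500))/(1+1757/54251) = 8243/10000 ≈ 0.824300
step 7 [7y] bond c/1=19/400: DF=(2213801/2000000 − 19/400·(0.984400+0.953200+0.910900+0.878800+0.873500+0.824300))/(1+19/400) = 8107/10000 ≈ 0.810700
step 8 [8y] bond c/1=7/80: DF=(225579/160000 − 7/80·(0.984400+0.953200+0.910900+0.878800+0.873500+0.824300+0.810700))/(1+7/80) = 7947/10000 ≈ 0.794700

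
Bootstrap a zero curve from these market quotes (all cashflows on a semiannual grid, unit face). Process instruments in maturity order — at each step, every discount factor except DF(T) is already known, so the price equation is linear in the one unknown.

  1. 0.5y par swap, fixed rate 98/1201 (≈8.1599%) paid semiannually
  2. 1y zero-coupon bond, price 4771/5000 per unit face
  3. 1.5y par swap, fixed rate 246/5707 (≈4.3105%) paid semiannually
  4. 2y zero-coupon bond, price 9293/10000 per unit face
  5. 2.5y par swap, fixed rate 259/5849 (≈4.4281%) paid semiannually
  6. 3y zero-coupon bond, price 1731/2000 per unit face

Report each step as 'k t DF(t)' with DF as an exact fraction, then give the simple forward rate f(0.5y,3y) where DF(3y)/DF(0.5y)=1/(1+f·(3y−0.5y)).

step 1 [0.5y] swap r/2=49/1201: DF=(1 − 49/1201·(0))/(1+49/1201) = 1201/1250 ≈ 0.960800
step 2 [1y] zero: DF = P = 4771/5000 ≈ 0.954200
step 3 [1.5y] swap r/2=123/5707: DF=(1 − 123/5707·(0.960800+0.954200))/(1+123/5707) = 1877/2000 ≈ 0.938500
step 4 [2y] zero: DF = P = 9293/10000 ≈ 0.929300
step 5 [2.5y] swap r/2=259/11698: DF=(1 − 259/11698·(0.960800+0.954200+0.938500+0.929300))/(1+259/11698) = 2241/2500 ≈ 0.896400
step 6 [3y] zero: DF = P = 1731/2000 ≈ 0.865500

1 1/2 1201/1250
2 1 4771/5000
3 3/2 1877/2000
4 2 9293/10000
5 5/2 2241/2500
6 3 1731/2000
f(0.5y,3y) = ((1201/1250)/(1731/2000) − 1)/(5/2) = 1906/43275 ≈ 4.4044%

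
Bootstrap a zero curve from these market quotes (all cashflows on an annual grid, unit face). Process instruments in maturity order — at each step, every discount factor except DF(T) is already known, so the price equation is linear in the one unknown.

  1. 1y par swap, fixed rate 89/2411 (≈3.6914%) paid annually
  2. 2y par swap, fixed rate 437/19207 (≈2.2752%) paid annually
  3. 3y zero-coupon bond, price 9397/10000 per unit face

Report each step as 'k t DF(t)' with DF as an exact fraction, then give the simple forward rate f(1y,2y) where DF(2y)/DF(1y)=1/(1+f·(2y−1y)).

1 1 2411/2500
2 2 9563/10000
3 3 9397/10000
f(1y,2y) = ((2411/2500)/(9563/10000) − 1)/(1) = 81/9563 ≈ 0.8470%

step 1 [1y] swap r/1=89/2411: DF=(1 − 89/2411·(0))/(1+89/2411) = 2411/2500 ≈ 0.964400
step 2 [2y] swap r/1=437/19207: DF=(1 − 437/19207·(0.964400))/(1+437/19207) = 9563/10000 ≈ 0.956300
step 3 [3y] zero: DF = P = 9397/10000 ≈ 0.939700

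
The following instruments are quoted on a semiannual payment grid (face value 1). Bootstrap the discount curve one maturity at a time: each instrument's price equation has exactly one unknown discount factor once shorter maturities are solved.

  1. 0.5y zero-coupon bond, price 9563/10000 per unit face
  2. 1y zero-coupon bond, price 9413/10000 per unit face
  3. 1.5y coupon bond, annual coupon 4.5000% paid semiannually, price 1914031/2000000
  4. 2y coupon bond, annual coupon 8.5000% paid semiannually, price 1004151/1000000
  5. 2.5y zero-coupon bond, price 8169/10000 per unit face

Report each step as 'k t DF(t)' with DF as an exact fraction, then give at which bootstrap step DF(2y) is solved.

step 1 [0.5y] zero: DF = P = 9563/10000 ≈ 0.956300
step 2 [1y] zero: DF = P = 9413/10000 ≈ 0.941300
step 3 [1.5y] bond c/2=9/400: DF=(1914031/2000000 − 9/400·(0.956300+0.941300))/(1+9/400) = 4471/5000 ≈ 0.894200
step 4 [2y] bond c/2=17/400: DF=(1004151/1000000 − 17/400·(0.956300+0.941300+0.894200))/(1+17/400) = 4247/5000 ≈ 0.849400
step 5 [2.5y] zero: DF = P = 8169/10000 ≈ 0.816900

1 1/2 9563/10000
2 1 9413/10000
3 3/2 4471/5000
4 2 4247/5000
5 5/2 8169/10000
DF(2y) is solved at step 4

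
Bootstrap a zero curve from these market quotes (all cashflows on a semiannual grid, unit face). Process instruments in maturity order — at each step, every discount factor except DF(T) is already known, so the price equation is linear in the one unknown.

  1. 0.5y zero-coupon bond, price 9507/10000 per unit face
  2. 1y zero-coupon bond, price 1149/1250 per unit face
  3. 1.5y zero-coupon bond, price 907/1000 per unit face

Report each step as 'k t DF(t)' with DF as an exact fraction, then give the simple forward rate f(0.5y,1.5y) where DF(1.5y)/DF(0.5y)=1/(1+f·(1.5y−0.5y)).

1 1/2 9507/10000
2 1 1149/1250
3 3/2 907/1000
f(0.5y,1.5y) = ((9507/10000)/(907/1000) − 1)/(1) = 437/9070 ≈ 4.8181%

step 1 [0.5y] zero: DF = P = 9507/10000 ≈ 0.950700
step 2 [1y] zero: DF = P = 1149/1250 ≈ 0.919200
step 3 [1.5y] zero: DF = P = 907/1000 ≈ 0.907000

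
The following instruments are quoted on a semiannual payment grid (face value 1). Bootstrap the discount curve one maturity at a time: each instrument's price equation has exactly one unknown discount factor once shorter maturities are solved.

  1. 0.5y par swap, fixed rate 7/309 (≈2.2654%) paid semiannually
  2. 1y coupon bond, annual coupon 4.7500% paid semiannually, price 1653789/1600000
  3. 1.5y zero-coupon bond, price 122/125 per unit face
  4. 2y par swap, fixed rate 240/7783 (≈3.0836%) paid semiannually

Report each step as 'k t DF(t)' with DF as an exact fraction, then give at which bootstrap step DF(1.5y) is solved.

1 1/2 618/625
2 1 9867/10000
3 3/2 122/125
4 2 47/50
DF(1.5y) is solved at step 3

step 1 [0.5y] swap r/2=7/618: DF=(1 − 7/618·(0))/(1+7/618) = 618/625 ≈ 0.988800
step 2 [1y] bond c/2=19/800: DF=(1653789/1600000 − 19/800·(0.988800))/(1+19/800) = 9867/10000 ≈ 0.986700
step 3 [1.5y] zero: DF = P = 122/125 ≈ 0.976000
step 4 [2y] swap r/2=120/7783: DF=(1 − 120/7783·(0.988800+0.986700+0.976000))/(1+120/7783) = 47/50 ≈ 0.940000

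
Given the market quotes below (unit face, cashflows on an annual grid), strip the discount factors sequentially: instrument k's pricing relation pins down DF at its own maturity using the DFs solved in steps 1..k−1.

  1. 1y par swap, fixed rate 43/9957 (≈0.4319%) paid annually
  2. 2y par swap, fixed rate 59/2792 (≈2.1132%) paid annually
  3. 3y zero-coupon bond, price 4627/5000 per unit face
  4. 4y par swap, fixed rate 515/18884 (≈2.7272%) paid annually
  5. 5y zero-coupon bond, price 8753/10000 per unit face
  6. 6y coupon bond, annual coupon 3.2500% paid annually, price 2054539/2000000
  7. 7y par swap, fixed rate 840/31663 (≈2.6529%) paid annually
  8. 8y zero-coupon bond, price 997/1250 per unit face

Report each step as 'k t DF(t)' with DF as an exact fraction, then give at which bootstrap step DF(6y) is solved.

1 1 9957/10000
2 2 9587/10000
3 3 4627/5000
4 4 897/1000
5 5 8753/10000
6 6 1697/2000
7 7 104/125
8 8 997/1250
DF(6y) is solved at step 6

step 1 [1y] swap r/1=43/9957: DF=(1 − 43/9957·(0))/(1+43/9957) = 9957/10000 ≈ 0.995700
step 2 [2y] swap r/1=59/2792: DF=(1 − 59/2792·(0.995700))/(1+59/2792) = 9587/10000 ≈ 0.958700
step 3 [3y] zero: DF = P = 4627/5000 ≈ 0.925400
step 4 [4y] swap r/1=515/18884: DF=(1 − 515/18884·(0.995700+0.958700+0.925400))/(1+515/18884) = 897/1000 ≈ 0.897000
step 5 [5y] zero: DF = P = 8753/10000 ≈ 0.875300
step 6 [6y] bond c/1=13/400: DF=(2054539/2000000 − 13/400·(0.995700+0.958700+0.925400+0.897000+0.875300))/(1+13/400) = 1697/2000 ≈ 0.848500
step 7 [7y] swap r/1=840/31663: DF=(1 − 840/31663·(0.995700+0.958700+0.925400+0.897000+0.875300+0.848500))/(1+840/31663) = 104/125 ≈ 0.832000
step 8 [8y] zero: DF = P = 997/1250 ≈ 0.797600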